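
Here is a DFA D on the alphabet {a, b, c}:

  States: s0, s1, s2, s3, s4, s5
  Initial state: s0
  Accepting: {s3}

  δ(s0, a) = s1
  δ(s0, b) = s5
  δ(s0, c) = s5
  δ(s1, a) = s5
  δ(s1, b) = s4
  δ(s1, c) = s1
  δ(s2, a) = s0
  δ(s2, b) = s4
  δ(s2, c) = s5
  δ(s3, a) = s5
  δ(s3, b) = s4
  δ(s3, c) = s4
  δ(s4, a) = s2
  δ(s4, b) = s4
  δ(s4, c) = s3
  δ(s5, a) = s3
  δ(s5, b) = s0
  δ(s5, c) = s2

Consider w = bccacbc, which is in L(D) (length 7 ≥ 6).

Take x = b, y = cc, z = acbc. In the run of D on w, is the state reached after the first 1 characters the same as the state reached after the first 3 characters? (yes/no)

State sequence: s0 -b-> s5 -c-> s2 -c-> s5

After x (step 1): s5. After xy (step 3): s5.
They match, so y = cc drives D around a cycle from s5 back to itself; pumping y any number of times keeps D in s5 before reading z, and xyⁱz ∈ L(D) for every i ≥ 0.

yes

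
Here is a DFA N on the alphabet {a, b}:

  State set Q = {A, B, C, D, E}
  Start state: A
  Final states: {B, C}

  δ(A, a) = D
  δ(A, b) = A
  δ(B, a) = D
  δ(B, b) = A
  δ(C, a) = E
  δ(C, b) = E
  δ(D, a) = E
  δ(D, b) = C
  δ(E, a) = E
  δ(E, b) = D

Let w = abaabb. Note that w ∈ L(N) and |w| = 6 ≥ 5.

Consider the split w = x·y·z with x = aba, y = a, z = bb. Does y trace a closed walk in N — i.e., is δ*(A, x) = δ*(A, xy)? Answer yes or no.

Run of N on the first 4 characters of w = a b a a:
  step 0: A  (start)
  step 1: D  (read a: A→D)
  step 2: C  (read b: D→C)
  step 3: E  (read a: C→E)
  step 4: E  (read a: E→E)

After x (step 3): E. After xy (step 4): E.
They match, so y = a drives N around a cycle from E back to itself; pumping y any number of times keeps N in E before reading z, and xyⁱz ∈ L(N) for every i ≥ 0.

yes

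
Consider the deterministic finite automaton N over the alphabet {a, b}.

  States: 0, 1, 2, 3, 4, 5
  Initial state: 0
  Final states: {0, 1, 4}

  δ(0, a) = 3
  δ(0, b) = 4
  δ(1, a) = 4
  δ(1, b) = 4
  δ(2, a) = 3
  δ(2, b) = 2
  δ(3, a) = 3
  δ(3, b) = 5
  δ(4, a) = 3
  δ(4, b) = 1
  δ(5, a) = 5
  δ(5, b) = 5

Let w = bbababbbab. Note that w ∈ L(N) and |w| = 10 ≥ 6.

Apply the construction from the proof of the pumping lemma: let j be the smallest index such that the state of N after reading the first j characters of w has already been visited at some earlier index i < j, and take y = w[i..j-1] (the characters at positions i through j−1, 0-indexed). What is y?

State sequence: 0 -b-> 4 -b-> 1 -a-> 4 -b-> 1 -a-> 4 -b-> 1 -b-> 4 -b-> 1 -a-> 4 -b-> 1
First repeat at step 3: 4 was already visited.

So i = 1, j = 3, giving x = w[0:1] = b, y = w[1:3] = ba, z = w[3:10] = babbbab.
Check: |xy| = 3 ≤ 6 and |y| = 2 ≥ 1. Reading y takes N from 4 back to 4, so every xyⁱz is accepted.
Since N has 6 states, any run of length ≥ 6 visits 6+1 states, so by pigeonhole some state repeats within the first 6 steps — that repeat gives the pumpable loop.

ba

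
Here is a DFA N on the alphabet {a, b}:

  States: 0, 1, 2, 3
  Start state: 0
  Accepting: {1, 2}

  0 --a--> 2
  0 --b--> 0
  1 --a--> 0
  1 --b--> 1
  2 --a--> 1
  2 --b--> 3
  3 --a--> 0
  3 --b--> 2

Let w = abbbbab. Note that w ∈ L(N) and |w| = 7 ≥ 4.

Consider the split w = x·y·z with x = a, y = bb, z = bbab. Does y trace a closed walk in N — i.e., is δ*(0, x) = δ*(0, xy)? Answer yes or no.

Run of N on the first 3 characters of w = a b b:
  step 0: 0  (start)
  step 1: 2  (read a: 0→2)
  step 2: 3  (read b: 2→3)
  step 3: 2  (read b: 3→2)

After x (step 1): 2. After xy (step 3): 2.
They match, so y = bb drives N around a cycle from 2 back to itself; pumping y any number of times keeps N in 2 before reading z, and xyⁱz ∈ L(N) for every i ≥ 0.

yes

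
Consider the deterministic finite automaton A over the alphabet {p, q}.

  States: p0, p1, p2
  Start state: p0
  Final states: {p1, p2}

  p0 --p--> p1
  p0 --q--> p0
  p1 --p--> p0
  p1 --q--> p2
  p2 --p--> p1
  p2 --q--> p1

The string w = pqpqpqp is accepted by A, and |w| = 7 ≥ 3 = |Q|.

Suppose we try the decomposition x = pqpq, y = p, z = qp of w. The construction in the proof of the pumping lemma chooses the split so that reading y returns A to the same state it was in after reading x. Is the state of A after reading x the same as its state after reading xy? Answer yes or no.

Run of A on the first 5 characters of w = p q p q p:
  step 0: p0  (start)
  step 1: p1  (read p: p0→p1)
  step 2: p2  (read q: p1→p2)
  step 3: p1  (read p: p2→p1)
  step 4: p2  (read q: p1→p2)
  step 5: p1  (read p: p2→p1)

After x (step 4): p2. After xy (step 5): p1.
They differ (p2 ≠ p1), so y is not a cycle from the state after x; this split is not the one the pumping-lemma construction produces, and pumping y need not keep the string in L(A).

no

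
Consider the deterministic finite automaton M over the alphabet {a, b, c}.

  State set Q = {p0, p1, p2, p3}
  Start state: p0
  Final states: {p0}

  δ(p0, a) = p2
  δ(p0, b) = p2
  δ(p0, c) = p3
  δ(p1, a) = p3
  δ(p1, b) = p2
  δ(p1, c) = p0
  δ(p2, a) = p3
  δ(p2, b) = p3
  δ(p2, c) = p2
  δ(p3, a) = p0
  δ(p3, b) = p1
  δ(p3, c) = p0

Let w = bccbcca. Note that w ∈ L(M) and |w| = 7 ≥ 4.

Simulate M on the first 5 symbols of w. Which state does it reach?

Run of M on the first 5 characters of w = b c c b c:
  step 0: p0  (start)
  step 1: p2  (read b: p0→p2)
  step 2: p2  (read c: p2→p2)
  step 3: p2  (read c: p2→p2)
  step 4: p3  (read b: p2→p3)
  step 5: p0  (read c: p3→p0)

After reading 5 characters, M is in state p0.

p0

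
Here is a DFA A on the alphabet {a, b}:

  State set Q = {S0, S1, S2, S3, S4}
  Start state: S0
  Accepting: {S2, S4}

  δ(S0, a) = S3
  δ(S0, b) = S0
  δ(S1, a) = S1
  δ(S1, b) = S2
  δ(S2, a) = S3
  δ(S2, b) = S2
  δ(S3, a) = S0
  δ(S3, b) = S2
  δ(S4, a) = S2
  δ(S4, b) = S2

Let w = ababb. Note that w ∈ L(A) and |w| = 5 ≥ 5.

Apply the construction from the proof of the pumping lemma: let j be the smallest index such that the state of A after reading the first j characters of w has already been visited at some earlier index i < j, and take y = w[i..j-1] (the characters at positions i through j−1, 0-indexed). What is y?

ba

State sequence: S0 -a-> S3 -b-> S2 -a-> S3 -b-> S2 -b-> S2
First repeat at step 3: S3 was already visited.

So i = 1, j = 3, giving x = w[0:1] = a, y = w[1:3] = ba, z = w[3:5] = bb.
Check: |xy| = 3 ≤ 5 and |y| = 2 ≥ 1. Reading y takes A from S3 back to S3, so every xyⁱz is accepted.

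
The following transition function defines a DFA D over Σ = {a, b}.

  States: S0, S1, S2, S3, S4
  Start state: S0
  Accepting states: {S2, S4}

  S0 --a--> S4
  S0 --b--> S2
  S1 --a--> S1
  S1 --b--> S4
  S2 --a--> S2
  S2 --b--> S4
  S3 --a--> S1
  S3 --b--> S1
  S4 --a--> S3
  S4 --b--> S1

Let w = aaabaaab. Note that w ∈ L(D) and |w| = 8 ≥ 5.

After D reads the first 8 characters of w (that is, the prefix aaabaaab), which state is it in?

Run of D on the first 8 characters of w = a a a b a a a b:
  step 0: S0  (start)
  step 1: S4  (read a: S0→S4)
  step 2: S3  (read a: S4→S3)
  step 3: S1  (read a: S3→S1)
  step 4: S4  (read b: S1→S4)
  step 5: S3  (read a: S4→S3)
  step 6: S1  (read a: S3→S1)
  step 7: S1  (read a: S1→S1)
  step 8: S4  (read b: S1→S4)

After reading 8 characters, D is in state S4.
(This kind of state-tracing is the core of the pumping-lemma construction: with 5 states, pigeonhole forces a repeat within the first 5 steps.)

S4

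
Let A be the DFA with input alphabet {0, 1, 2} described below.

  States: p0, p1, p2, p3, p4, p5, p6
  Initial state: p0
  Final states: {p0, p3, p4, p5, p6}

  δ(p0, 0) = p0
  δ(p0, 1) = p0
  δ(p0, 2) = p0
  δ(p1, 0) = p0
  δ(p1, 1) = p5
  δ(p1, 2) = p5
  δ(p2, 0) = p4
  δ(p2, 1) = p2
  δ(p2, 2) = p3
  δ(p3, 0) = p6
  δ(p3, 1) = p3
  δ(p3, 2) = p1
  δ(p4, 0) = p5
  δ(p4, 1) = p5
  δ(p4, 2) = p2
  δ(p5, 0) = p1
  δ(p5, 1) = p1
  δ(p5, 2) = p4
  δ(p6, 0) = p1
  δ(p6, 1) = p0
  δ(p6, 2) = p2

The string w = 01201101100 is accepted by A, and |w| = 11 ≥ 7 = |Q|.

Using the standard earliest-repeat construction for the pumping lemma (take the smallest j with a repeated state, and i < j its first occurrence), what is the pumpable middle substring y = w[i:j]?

Run of A on w = 0 1 2 0 1 1 0 1 1 0 0:
  step 0: p0  (start)
  step 1: p0  (read 0: p0→p0)   ← first repeat (p0 seen earlier)
  step 2: p0  (read 1: p0→p0)
  step 3: p0  (read 2: p0→p0)
  step 4: p0  (read 0: p0→p0)
  step 5: p0  (read 1: p0→p0)
  step 6: p0  (read 1: p0→p0)
  step 7: p0  (read 0: p0→p0)
  step 8: p0  (read 1: p0→p0)
  step 9: p0  (read 1: p0→p0)
  step 10: p0  (read 0: p0→p0)
  step 11: p0  (read 0: p0→p0)

So i = 0, j = 1, giving x = w[0:0] = ε, y = w[0:1] = 0, z = w[1:11] = 1201101100.
Check: |xy| = 1 ≤ 7 and |y| = 1 ≥ 1. Reading y takes A from p0 back to p0, so every xyⁱz is accepted.

0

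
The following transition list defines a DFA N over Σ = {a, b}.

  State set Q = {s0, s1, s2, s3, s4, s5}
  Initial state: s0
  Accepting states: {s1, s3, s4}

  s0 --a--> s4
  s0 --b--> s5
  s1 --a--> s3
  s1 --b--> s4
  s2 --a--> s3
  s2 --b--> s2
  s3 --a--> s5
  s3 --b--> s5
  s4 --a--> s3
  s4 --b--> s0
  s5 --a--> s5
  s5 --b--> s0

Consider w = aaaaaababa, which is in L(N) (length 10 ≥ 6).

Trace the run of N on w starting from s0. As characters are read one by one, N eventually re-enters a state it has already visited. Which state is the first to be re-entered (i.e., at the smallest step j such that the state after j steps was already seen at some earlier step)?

s5

Run of N on w = a a a a a a b a b a:
  step 0: s0  (start)
  step 1: s4  (read a: s0→s4)
  step 2: s3  (read a: s4→s3)
  step 3: s5  (read a: s3→s5)
  step 4: s5  (read a: s5→s5)   ← first repeat (s5 seen earlier)
  step 5: s5  (read a: s5→s5)
  step 6: s5  (read a: s5→s5)
  step 7: s0  (read b: s5→s0)
  step 8: s4  (read a: s0→s4)
  step 9: s0  (read b: s4→s0)
  step 10: s4  (read a: s0→s4)

The earliest repeat is at step j = 4: N is in s5, which it already visited at step i = 3.
Since N has 6 states, any run of length ≥ 6 visits 6+1 states, so by pigeonhole some state repeats within the first 6 steps — that repeat gives the pumpable loop.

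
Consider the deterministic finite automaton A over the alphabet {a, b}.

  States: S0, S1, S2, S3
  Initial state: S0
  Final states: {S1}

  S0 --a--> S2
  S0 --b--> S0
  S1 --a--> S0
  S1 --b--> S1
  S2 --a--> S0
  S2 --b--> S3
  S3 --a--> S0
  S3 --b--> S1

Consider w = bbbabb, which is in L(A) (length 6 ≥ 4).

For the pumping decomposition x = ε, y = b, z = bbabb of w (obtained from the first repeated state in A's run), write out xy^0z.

bbabb

xy⁰z = xz = ε·bbabb = bbabb.
Reading y = b takes A from S0 back to S0, so after x the machine is still in S0, and z then leads to the accepting state S1. Hence bbabb ∈ L(A).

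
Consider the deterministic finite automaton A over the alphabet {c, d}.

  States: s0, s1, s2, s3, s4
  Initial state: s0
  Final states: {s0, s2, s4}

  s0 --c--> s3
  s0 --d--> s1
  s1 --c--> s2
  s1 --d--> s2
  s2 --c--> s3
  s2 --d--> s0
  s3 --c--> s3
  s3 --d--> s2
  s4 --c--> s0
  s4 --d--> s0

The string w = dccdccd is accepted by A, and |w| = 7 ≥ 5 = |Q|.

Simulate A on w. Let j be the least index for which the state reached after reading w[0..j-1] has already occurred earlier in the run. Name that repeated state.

State sequence: s0 -d-> s1 -c-> s2 -c-> s3 -d-> s2 -c-> s3 -c-> s3 -d-> s2
First repeat at step 4: s2 was already visited.

The earliest repeat is at step j = 4: A is in s2, which it already visited at step i = 2.
Pumping length from the standard proof: p = 5 (the number of states). The repeated state found above gives |xy| = j ≤ 5 and |y| = j − i ≥ 1.

s2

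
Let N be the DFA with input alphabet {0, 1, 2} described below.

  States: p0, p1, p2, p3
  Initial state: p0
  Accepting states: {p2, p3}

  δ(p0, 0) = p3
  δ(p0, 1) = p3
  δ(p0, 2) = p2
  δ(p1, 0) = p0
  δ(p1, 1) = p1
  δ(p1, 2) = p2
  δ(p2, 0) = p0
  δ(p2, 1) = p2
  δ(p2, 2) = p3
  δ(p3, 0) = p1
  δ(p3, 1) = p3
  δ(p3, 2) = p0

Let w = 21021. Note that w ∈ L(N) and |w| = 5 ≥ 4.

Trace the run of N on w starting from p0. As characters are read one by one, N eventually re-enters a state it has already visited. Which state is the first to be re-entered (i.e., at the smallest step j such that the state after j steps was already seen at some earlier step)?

Run of N on w = 2 1 0 2 1:
  step 0: p0  (start)
  step 1: p2  (read 2: p0→p2)
  step 2: p2  (read 1: p2→p2)   ← first repeat (p2 seen earlier)
  step 3: p0  (read 0: p2→p0)
  step 4: p2  (read 2: p0→p2)
  step 5: p2  (read 1: p2→p2)

The earliest repeat is at step j = 2: N is in p2, which it already visited at step i = 1.
Pumping length from the standard proof: p = 4 (the number of states). The repeated state found above gives |xy| = j ≤ 4 and |y| = j − i ≥ 1.

p2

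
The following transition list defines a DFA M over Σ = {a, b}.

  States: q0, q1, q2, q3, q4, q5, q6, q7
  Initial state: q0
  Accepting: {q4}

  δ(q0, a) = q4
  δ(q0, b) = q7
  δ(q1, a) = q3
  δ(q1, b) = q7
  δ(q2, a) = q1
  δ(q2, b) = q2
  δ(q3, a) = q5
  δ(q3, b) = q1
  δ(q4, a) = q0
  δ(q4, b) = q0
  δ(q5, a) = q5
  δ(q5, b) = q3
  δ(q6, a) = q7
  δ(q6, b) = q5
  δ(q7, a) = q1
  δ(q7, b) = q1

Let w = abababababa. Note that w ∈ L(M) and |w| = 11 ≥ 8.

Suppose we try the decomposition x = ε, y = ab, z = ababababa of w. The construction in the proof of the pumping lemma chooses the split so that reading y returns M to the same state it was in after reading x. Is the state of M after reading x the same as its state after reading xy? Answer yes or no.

Run of M on the first 2 characters of w = a b:
  step 0: q0  (start)
  step 1: q4  (read a: q0→q4)
  step 2: q0  (read b: q4→q0)

After x (step 0): q0. After xy (step 2): q0.
They match, so y = ab drives M around a cycle from q0 back to itself; pumping y any number of times keeps M in q0 before reading z, and xyⁱz ∈ L(M) for every i ≥ 0.

yes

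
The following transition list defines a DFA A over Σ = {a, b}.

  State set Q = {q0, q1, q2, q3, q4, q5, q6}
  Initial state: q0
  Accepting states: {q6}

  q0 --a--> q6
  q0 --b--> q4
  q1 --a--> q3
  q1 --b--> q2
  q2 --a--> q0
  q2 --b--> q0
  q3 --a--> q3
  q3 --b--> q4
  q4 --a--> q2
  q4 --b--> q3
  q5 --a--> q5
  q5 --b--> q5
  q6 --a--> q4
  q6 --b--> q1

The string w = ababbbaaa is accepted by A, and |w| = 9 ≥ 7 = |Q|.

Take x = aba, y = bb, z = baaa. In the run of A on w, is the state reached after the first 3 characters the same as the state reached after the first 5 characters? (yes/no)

State sequence: q0 -a-> q6 -b-> q1 -a-> q3 -b-> q4 -b-> q3

After x (step 3): q3. After xy (step 5): q3.
They match, so y = bb drives A around a cycle from q3 back to itself; pumping y any number of times keeps A in q3 before reading z, and xyⁱz ∈ L(A) for every i ≥ 0.

yes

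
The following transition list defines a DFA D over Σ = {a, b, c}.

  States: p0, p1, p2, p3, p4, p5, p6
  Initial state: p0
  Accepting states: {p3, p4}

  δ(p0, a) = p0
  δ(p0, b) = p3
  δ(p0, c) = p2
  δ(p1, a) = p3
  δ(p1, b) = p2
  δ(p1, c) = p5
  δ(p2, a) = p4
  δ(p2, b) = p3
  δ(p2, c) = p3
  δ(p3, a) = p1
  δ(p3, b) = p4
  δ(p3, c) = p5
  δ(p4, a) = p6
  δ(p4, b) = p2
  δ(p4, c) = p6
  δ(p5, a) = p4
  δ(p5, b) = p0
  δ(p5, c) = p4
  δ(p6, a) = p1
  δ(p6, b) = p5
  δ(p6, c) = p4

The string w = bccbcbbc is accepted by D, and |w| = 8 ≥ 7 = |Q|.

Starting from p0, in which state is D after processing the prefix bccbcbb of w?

p2

Run of D on the first 7 characters of w = b c c b c b b:
  step 0: p0  (start)
  step 1: p3  (read b: p0→p3)
  step 2: p5  (read c: p3→p5)
  step 3: p4  (read c: p5→p4)
  step 4: p2  (read b: p4→p2)
  step 5: p3  (read c: p2→p3)
  step 6: p4  (read b: p3→p4)
  step 7: p2  (read b: p4→p2)

After reading 7 characters, D is in state p2.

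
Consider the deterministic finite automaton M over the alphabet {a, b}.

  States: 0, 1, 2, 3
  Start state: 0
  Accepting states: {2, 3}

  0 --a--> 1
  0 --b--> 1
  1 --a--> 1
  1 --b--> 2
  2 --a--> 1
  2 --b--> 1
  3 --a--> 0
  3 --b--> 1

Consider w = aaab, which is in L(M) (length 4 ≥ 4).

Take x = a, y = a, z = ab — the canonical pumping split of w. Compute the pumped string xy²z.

xy^2z = a·a·a·ab = aaaab.
Reading y = a takes M from 1 back to 1, so after x·y·y the machine is still in 1, and z then leads to the accepting state 2. Hence aaaab ∈ L(M).

aaaab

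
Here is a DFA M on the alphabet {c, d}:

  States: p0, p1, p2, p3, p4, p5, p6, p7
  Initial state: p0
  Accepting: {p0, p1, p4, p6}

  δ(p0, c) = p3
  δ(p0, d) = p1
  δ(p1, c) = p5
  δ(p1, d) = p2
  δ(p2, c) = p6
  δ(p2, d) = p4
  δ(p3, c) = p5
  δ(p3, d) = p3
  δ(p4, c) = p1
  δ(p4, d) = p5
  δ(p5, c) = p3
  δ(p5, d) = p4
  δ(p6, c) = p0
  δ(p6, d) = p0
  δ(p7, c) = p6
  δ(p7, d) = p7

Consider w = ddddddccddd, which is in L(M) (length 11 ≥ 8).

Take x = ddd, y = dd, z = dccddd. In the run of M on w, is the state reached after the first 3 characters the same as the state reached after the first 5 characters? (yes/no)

Run of M on the first 5 characters of w = d d d d d:
  step 0: p0  (start)
  step 1: p1  (read d: p0→p1)
  step 2: p2  (read d: p1→p2)
  step 3: p4  (read d: p2→p4)
  step 4: p5  (read d: p4→p5)
  step 5: p4  (read d: p5→p4)

After x (step 3): p4. After xy (step 5): p4.
They match, so y = dd drives M around a cycle from p4 back to itself; pumping y any number of times keeps M in p4 before reading z, and xyⁱz ∈ L(M) for every i ≥ 0.

yes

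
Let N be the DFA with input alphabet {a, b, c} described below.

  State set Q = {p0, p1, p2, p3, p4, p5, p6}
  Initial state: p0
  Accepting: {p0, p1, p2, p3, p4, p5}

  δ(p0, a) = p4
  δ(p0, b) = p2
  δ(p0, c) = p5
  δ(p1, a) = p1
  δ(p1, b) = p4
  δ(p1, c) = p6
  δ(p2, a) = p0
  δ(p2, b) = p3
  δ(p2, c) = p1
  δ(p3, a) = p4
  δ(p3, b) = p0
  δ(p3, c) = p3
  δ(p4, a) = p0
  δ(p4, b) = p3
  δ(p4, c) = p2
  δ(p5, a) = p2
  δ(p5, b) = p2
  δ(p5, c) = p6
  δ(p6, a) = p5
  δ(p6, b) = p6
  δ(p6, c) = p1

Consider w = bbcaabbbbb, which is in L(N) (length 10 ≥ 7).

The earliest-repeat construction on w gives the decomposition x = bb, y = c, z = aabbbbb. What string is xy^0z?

xy⁰z = xz = bb·aabbbbb = bbaabbbbb.
Reading y = c takes N from p3 back to p3, so after x the machine is still in p3, and z then leads to the accepting state p3. Hence bbaabbbbb ∈ L(N).

bbaabbbbb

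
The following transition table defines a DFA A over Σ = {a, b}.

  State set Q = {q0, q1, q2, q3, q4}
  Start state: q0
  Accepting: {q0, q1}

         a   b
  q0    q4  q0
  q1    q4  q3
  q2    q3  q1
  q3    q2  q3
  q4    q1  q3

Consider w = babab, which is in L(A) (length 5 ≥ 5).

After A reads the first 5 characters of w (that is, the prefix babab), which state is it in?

q1

State sequence: q0 -b-> q0 -a-> q4 -b-> q3 -a-> q2 -b-> q1

After reading 5 characters, A is in state q1.
(This kind of state-tracing is the core of the pumping-lemma construction: with 5 states, pigeonhole forces a repeat within the first 5 steps.)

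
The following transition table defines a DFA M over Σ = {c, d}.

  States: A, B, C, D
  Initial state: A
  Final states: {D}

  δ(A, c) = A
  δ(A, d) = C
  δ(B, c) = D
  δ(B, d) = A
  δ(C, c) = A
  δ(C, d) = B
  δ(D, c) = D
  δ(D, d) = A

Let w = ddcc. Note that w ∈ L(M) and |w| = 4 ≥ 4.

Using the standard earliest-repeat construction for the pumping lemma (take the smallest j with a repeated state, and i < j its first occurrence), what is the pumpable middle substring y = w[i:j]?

c

State sequence: A -d-> C -d-> B -c-> D -c-> D
First repeat at step 4: D was already visited.

So i = 3, j = 4, giving x = w[0:3] = ddc, y = w[3:4] = c, z = w[4:4] = ε.
Check: |xy| = 4 ≤ 4 and |y| = 1 ≥ 1. Reading y takes M from D back to D, so every xyⁱz is accepted.
The DFA has 4 states, so the proof of the pumping lemma guarantees a repeated state among the first 4+1 visited; the segment between the two visits is the pumpable y.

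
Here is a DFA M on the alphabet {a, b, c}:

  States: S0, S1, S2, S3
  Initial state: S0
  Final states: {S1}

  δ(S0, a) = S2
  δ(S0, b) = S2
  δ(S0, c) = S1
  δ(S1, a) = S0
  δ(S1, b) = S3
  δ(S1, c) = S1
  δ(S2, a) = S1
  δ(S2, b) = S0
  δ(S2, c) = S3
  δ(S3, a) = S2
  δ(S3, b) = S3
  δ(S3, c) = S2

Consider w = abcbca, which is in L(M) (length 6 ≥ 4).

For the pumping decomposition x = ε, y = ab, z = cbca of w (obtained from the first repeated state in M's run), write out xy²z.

xy^2z = ε·ab·ab·cbca = ababcbca.
Reading y = ab takes M from S0 back to S0, so after x·y·y the machine is still in S0, and z then leads to the accepting state S1. Hence ababcbca ∈ L(M).

ababcbca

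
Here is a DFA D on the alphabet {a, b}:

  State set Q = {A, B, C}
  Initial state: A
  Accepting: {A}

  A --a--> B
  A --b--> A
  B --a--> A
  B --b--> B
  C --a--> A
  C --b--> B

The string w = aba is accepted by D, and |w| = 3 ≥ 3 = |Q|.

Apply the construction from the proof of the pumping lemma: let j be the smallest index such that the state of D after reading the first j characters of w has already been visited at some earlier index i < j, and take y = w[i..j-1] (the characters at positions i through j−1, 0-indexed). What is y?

State sequence: A -a-> B -b-> B -a-> A
First repeat at step 2: B was already visited.

So i = 1, j = 2, giving x = w[0:1] = a, y = w[1:2] = b, z = w[2:3] = a.
Check: |xy| = 2 ≤ 3 and |y| = 1 ≥ 1. Reading y takes D from B back to B, so every xyⁱz is accepted.

b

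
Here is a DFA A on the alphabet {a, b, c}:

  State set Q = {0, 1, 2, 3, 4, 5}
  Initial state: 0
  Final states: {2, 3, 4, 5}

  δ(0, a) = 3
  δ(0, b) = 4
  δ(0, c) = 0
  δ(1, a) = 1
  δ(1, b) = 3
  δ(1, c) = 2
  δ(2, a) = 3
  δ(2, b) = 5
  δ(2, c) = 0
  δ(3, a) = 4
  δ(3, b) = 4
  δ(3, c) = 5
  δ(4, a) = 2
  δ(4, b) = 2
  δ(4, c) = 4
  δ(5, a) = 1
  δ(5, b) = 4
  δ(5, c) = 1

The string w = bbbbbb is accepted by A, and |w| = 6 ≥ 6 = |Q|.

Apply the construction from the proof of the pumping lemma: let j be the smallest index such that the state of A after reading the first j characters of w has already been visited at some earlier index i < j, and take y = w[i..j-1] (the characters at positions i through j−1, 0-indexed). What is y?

bbb

Run of A on w = b b b b b b:
  step 0: 0  (start)
  step 1: 4  (read b: 0→4)
  step 2: 2  (read b: 4→2)
  step 3: 5  (read b: 2→5)
  step 4: 4  (read b: 5→4)   ← first repeat (4 seen earlier)
  step 5: 2  (read b: 4→2)
  step 6: 5  (read b: 2→5)

So i = 1, j = 4, giving x = w[0:1] = b, y = w[1:4] = bbb, z = w[4:6] = bb.
Check: |xy| = 4 ≤ 6 and |y| = 3 ≥ 1. Reading y takes A from 4 back to 4, so every xyⁱz is accepted.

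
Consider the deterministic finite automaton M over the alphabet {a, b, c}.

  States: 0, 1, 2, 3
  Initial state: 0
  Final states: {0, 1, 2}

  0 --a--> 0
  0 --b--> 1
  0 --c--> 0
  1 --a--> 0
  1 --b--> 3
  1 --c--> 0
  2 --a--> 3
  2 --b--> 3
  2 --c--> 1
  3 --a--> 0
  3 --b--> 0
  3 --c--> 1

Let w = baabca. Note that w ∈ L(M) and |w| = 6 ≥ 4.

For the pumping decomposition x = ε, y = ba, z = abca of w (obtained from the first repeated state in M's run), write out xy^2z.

babaabca

xy^2z = ε·ba·ba·abca = babaabca.
Reading y = ba takes M from 0 back to 0, so after x·y·y the machine is still in 0, and z then leads to the accepting state 0. Hence babaabca ∈ L(M).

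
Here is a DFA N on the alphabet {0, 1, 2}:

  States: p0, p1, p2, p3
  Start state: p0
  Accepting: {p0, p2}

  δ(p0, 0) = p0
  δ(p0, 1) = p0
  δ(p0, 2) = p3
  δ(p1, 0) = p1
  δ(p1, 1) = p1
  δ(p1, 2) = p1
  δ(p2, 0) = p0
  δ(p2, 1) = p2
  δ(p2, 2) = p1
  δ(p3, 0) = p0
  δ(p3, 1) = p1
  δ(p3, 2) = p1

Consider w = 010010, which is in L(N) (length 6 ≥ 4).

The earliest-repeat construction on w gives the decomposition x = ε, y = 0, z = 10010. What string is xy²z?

xy^2z = ε·0·0·10010 = 0010010.
Reading y = 0 takes N from p0 back to p0, so after x·y·y the machine is still in p0, and z then leads to the accepting state p0. Hence 0010010 ∈ L(N).

0010010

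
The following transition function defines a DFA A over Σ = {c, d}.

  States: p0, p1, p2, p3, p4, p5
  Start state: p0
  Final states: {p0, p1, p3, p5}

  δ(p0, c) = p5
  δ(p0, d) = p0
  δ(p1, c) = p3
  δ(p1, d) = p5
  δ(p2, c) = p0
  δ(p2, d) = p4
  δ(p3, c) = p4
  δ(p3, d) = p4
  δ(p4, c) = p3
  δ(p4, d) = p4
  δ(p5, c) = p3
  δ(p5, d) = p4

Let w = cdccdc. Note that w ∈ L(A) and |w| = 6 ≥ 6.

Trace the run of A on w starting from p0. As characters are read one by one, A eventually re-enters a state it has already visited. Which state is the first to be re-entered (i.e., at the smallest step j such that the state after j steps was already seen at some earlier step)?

Run of A on w = c d c c d c:
  step 0: p0  (start)
  step 1: p5  (read c: p0→p5)
  step 2: p4  (read d: p5→p4)
  step 3: p3  (read c: p4→p3)
  step 4: p4  (read c: p3→p4)   ← first repeat (p4 seen earlier)
  step 5: p4  (read d: p4→p4)
  step 6: p3  (read c: p4→p3)

The earliest repeat is at step j = 4: A is in p4, which it already visited at step i = 2.
The DFA has 6 states, so the proof of the pumping lemma guarantees a repeated state among the first 6+1 visited; the segment between the two visits is the pumpable y.

p4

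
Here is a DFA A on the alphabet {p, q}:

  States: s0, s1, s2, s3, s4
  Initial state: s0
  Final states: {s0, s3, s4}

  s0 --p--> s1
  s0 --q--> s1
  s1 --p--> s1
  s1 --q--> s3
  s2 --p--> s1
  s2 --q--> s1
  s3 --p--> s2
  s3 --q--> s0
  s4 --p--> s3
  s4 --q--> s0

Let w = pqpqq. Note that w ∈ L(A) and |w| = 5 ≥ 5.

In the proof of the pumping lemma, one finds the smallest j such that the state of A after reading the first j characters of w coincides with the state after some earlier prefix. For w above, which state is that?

Run of A on w = p q p q q:
  step 0: s0  (start)
  step 1: s1  (read p: s0→s1)
  step 2: s3  (read q: s1→s3)
  step 3: s2  (read p: s3→s2)
  step 4: s1  (read q: s2→s1)   ← first repeat (s1 seen earlier)
  step 5: s3  (read q: s1→s3)

The earliest repeat is at step j = 4: A is in s1, which it already visited at step i = 1.
Pumping length from the standard proof: p = 5 (the number of states). The repeated state found above gives |xy| = j ≤ 5 and |y| = j − i ≥ 1.

s1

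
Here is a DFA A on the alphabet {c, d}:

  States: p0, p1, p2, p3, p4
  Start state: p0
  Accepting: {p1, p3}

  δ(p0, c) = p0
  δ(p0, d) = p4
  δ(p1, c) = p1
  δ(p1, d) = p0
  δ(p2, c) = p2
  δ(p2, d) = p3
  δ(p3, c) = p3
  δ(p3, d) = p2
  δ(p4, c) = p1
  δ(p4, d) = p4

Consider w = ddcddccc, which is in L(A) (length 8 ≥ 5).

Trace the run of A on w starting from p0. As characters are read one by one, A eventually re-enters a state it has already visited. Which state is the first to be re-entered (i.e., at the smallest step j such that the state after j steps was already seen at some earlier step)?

Run of A on w = d d c d d c c c:
  step 0: p0  (start)
  step 1: p4  (read d: p0→p4)
  step 2: p4  (read d: p4→p4)   ← first repeat (p4 seen earlier)
  step 3: p1  (read c: p4→p1)
  step 4: p0  (read d: p1→p0)
  step 5: p4  (read d: p0→p4)
  step 6: p1  (read c: p4→p1)
  step 7: p1  (read c: p1→p1)
  step 8: p1  (read c: p1→p1)

The earliest repeat is at step j = 2: A is in p4, which it already visited at step i = 1.
Pumping length from the standard proof: p = 5 (the number of states). The repeated state found above gives |xy| = j ≤ 5 and |y| = j − i ≥ 1.

p4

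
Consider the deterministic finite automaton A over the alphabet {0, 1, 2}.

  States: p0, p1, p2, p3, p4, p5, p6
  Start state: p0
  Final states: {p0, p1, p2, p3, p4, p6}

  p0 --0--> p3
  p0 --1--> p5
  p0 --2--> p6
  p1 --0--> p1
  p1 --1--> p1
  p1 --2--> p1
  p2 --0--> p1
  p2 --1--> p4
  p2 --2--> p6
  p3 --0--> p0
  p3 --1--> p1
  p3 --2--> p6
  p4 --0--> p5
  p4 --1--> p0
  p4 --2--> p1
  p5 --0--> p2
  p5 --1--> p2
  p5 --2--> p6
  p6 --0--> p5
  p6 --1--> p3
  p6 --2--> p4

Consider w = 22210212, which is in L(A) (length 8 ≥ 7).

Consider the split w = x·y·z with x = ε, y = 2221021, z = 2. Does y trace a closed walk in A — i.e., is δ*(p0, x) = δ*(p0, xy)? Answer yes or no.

State sequence: p0 -2-> p6 -2-> p4 -2-> p1 -1-> p1 -0-> p1 -2-> p1 -1-> p1

After x (step 0): p0. After xy (step 7): p1.
They differ (p0 ≠ p1), so y is not a cycle from the state after x; this split is not the one the pumping-lemma construction produces, and pumping y need not keep the string in L(A).

no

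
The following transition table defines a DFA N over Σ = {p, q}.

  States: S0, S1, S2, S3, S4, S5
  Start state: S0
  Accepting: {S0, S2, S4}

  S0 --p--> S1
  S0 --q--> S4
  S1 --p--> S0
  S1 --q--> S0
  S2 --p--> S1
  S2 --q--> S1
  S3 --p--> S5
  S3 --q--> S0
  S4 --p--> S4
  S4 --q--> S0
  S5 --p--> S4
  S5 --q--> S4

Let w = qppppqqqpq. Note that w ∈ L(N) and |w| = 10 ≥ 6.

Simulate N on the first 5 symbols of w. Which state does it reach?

State sequence: S0 -q-> S4 -p-> S4 -p-> S4 -p-> S4 -p-> S4

After reading 5 characters, N is in state S4.
(This kind of state-tracing is the core of the pumping-lemma construction: with 6 states, pigeonhole forces a repeat within the first 6 steps.)

S4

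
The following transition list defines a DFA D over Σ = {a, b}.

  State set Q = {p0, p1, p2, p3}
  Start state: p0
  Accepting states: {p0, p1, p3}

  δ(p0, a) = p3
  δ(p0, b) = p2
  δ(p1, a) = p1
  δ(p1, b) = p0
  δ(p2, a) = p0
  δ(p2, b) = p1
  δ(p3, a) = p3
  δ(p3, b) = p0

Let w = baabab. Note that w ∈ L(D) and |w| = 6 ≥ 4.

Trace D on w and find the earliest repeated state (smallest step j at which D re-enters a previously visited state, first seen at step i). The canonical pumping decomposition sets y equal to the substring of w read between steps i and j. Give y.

ba

State sequence: p0 -b-> p2 -a-> p0 -a-> p3 -b-> p0 -a-> p3 -b-> p0
First repeat at step 2: p0 was already visited.

So i = 0, j = 2, giving x = w[0:0] = ε, y = w[0:2] = ba, z = w[2:6] = abab.
Check: |xy| = 2 ≤ 4 and |y| = 2 ≥ 1. Reading y takes D from p0 back to p0, so every xyⁱz is accepted.
With |Q| = 4, pigeonhole forces a state repeat no later than step 4; the substring read between the first and second visits to that state can be pumped.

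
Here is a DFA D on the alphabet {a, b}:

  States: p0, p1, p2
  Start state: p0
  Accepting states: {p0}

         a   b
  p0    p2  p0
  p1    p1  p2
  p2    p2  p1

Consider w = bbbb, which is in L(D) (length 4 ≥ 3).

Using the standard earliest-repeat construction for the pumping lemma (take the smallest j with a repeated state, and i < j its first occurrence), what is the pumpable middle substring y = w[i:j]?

State sequence: p0 -b-> p0 -b-> p0 -b-> p0 -b-> p0
First repeat at step 1: p0 was already visited.

So i = 0, j = 1, giving x = w[0:0] = ε, y = w[0:1] = b, z = w[1:4] = bbb.
Check: |xy| = 1 ≤ 3 and |y| = 1 ≥ 1. Reading y takes D from p0 back to p0, so every xyⁱz is accepted.

b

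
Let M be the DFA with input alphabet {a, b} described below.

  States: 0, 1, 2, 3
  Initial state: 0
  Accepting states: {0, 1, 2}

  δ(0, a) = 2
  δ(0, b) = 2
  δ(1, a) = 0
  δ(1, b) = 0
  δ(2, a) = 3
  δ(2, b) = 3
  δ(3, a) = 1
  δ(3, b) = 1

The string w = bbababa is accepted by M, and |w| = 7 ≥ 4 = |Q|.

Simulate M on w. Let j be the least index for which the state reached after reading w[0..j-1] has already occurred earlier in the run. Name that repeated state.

0

Run of M on w = b b a b a b a:
  step 0: 0  (start)
  step 1: 2  (read b: 0→2)
  step 2: 3  (read b: 2→3)
  step 3: 1  (read a: 3→1)
  step 4: 0  (read b: 1→0)   ← first repeat (0 seen earlier)
  step 5: 2  (read a: 0→2)
  step 6: 3  (read b: 2→3)
  step 7: 1  (read a: 3→1)

The earliest repeat is at step j = 4: M is in 0, which it already visited at step i = 0.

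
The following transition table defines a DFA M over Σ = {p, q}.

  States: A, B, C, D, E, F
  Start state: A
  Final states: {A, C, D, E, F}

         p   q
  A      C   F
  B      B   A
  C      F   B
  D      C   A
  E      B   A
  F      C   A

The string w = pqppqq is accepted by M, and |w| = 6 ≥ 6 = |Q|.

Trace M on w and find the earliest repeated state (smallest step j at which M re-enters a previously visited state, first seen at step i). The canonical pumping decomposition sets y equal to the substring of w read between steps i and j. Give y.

State sequence: A -p-> C -q-> B -p-> B -p-> B -q-> A -q-> F
First repeat at step 3: B was already visited.

So i = 2, j = 3, giving x = w[0:2] = pq, y = w[2:3] = p, z = w[3:6] = pqq.
Check: |xy| = 3 ≤ 6 and |y| = 1 ≥ 1. Reading y takes M from B back to B, so every xyⁱz is accepted.
The DFA has 6 states, so the proof of the pumping lemma guarantees a repeated state among the first 6+1 visited; the segment between the two visits is the pumpable y.

p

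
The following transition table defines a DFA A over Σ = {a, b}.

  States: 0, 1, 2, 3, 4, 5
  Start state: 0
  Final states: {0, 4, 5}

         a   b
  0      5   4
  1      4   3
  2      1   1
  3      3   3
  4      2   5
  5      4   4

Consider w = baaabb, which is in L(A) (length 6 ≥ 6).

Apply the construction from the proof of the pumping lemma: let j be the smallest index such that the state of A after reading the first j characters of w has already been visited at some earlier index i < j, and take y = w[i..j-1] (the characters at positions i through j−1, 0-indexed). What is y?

aaa

State sequence: 0 -b-> 4 -a-> 2 -a-> 1 -a-> 4 -b-> 5 -b-> 4
First repeat at step 4: 4 was already visited.

So i = 1, j = 4, giving x = w[0:1] = b, y = w[1:4] = aaa, z = w[4:6] = bb.
Check: |xy| = 4 ≤ 6 and |y| = 3 ≥ 1. Reading y takes A from 4 back to 4, so every xyⁱz is accepted.
Pumping length from the standard proof: p = 6 (the number of states). The repeated state found above gives |xy| = j ≤ 6 and |y| = j − i ≥ 1.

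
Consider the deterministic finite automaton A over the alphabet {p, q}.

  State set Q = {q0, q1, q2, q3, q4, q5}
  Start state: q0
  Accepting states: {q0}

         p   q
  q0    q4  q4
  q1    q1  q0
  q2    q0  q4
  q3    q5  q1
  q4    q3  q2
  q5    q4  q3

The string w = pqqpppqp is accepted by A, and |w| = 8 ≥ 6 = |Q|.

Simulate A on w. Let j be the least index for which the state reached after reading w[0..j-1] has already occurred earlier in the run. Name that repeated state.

State sequence: q0 -p-> q4 -q-> q2 -q-> q4 -p-> q3 -p-> q5 -p-> q4 -q-> q2 -p-> q0
First repeat at step 3: q4 was already visited.

The earliest repeat is at step j = 3: A is in q4, which it already visited at step i = 1.
The DFA has 6 states, so the proof of the pumping lemma guarantees a repeated state among the first 6+1 visited; the segment between the two visits is the pumpable y.

q4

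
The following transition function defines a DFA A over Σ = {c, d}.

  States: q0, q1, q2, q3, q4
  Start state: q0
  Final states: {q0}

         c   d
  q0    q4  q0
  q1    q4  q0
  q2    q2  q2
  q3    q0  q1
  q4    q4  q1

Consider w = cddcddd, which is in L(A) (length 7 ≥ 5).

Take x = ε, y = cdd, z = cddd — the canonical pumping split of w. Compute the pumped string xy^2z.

cddcddcddd

xy^2z = ε·cdd·cdd·cddd = cddcddcddd.
Reading y = cdd takes A from q0 back to q0, so after x·y·y the machine is still in q0, and z then leads to the accepting state q0. Hence cddcddcddd ∈ L(A).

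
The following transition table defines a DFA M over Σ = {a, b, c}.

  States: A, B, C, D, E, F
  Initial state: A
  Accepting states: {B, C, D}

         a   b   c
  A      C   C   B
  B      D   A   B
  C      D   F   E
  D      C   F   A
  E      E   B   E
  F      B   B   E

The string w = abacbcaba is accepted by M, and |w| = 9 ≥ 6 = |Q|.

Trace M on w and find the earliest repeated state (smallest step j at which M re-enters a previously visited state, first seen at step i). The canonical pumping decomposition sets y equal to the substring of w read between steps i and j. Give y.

State sequence: A -a-> C -b-> F -a-> B -c-> B -b-> A -c-> B -a-> D -b-> F -a-> B
First repeat at step 4: B was already visited.

So i = 3, j = 4, giving x = w[0:3] = aba, y = w[3:4] = c, z = w[4:9] = bcaba.
Check: |xy| = 4 ≤ 6 and |y| = 1 ≥ 1. Reading y takes M from B back to B, so every xyⁱz is accepted.
Pumping length from the standard proof: p = 6 (the number of states). The repeated state found above gives |xy| = j ≤ 6 and |y| = j − i ≥ 1.

c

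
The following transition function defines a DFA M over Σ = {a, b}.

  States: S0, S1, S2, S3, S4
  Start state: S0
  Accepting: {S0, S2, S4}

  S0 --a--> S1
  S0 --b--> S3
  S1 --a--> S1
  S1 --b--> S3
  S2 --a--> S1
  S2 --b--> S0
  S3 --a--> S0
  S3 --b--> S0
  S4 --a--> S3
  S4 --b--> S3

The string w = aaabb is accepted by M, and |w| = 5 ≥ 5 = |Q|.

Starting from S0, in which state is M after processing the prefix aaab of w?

S3

Run of M on the first 4 characters of w = a a a b:
  step 0: S0  (start)
  step 1: S1  (read a: S0→S1)
  step 2: S1  (read a: S1→S1)
  step 3: S1  (read a: S1→S1)
  step 4: S3  (read b: S1→S3)

After reading 4 characters, M is in state S3.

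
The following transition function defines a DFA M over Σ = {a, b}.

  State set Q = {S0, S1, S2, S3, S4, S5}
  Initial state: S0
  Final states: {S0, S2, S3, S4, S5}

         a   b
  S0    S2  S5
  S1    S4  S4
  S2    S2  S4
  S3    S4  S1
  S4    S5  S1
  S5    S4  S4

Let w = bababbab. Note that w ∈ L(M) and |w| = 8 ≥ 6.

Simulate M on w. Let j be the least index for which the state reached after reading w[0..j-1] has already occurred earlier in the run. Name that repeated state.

S4

Run of M on w = b a b a b b a b:
  step 0: S0  (start)
  step 1: S5  (read b: S0→S5)
  step 2: S4  (read a: S5→S4)
  step 3: S1  (read b: S4→S1)
  step 4: S4  (read a: S1→S4)   ← first repeat (S4 seen earlier)
  step 5: S1  (read b: S4→S1)
  step 6: S4  (read b: S1→S4)
  step 7: S5  (read a: S4→S5)
  step 8: S4  (read b: S5→S4)

The earliest repeat is at step j = 4: M is in S4, which it already visited at step i = 2.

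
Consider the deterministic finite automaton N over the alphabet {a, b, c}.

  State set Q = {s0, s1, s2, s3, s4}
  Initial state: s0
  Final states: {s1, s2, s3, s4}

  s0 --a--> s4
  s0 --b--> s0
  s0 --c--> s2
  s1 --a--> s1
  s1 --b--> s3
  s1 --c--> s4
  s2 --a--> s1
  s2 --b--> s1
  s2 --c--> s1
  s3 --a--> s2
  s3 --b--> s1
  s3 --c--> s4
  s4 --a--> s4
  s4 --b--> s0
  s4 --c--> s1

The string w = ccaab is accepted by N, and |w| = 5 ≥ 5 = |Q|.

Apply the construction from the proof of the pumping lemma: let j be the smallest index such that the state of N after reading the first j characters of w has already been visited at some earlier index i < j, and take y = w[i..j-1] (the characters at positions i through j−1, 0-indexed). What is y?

State sequence: s0 -c-> s2 -c-> s1 -a-> s1 -a-> s1 -b-> s3
First repeat at step 3: s1 was already visited.

So i = 2, j = 3, giving x = w[0:2] = cc, y = w[2:3] = a, z = w[3:5] = ab.
Check: |xy| = 3 ≤ 5 and |y| = 1 ≥ 1. Reading y takes N from s1 back to s1, so every xyⁱz is accepted.

a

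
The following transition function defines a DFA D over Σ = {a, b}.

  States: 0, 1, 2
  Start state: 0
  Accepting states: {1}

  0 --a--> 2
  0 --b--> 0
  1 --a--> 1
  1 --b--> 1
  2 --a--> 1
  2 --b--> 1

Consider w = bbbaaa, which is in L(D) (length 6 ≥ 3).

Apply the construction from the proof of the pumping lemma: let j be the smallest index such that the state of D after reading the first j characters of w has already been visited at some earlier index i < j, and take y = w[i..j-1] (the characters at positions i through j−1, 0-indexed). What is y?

State sequence: 0 -b-> 0 -b-> 0 -b-> 0 -a-> 2 -a-> 1 -a-> 1
First repeat at step 1: 0 was already visited.

So i = 0, j = 1, giving x = w[0:0] = ε, y = w[0:1] = b, z = w[1:6] = bbaaa.
Check: |xy| = 1 ≤ 3 and |y| = 1 ≥ 1. Reading y takes D from 0 back to 0, so every xyⁱz is accepted.
Since D has 3 states, any run of length ≥ 3 visits 3+1 states, so by pigeonhole some state repeats within the first 3 steps — that repeat gives the pumpable loop.

b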